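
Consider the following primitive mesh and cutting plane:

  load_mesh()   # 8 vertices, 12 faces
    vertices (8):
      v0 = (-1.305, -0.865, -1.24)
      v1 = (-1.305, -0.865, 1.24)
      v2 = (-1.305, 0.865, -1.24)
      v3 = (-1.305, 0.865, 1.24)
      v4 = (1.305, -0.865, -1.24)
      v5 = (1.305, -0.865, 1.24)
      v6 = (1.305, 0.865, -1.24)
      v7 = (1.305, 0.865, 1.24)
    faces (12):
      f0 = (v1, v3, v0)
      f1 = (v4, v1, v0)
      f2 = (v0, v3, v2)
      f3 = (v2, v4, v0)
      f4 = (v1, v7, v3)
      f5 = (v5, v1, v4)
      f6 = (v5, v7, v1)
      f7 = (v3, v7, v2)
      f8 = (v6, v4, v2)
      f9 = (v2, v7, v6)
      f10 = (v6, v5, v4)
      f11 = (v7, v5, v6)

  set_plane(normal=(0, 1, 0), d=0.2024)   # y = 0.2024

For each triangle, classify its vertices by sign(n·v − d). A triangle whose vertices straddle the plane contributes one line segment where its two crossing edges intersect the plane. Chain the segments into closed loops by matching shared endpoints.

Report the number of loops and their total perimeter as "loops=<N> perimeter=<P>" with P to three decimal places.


loops=1 perimeter=10.180

Straddling triangles (8 of 12):
  (v1,v3,v0) [-+-] → (-1.305, 0.2024, 1.24)–(-1.305, 0.2024, 0.290146)  len=0.9499
  (v0,v3,v2) [-++] → (-1.305, 0.2024, 0.290146)–(-1.305, 0.2024, -1.24)  len=1.5301
  (v2,v4,v0) [+--] → (-0.305355, 0.2024, -1.24)–(-1.305, 0.2024, -1.24)  len=0.9996
  (v1,v7,v3) [-++] → (0.305355, 0.2024, 1.24)–(-1.305, 0.2024, 1.24)  len=1.6104
  (v5,v7,v1) [-+-] → (1.305, 0.2024, 1.24)–(0.305355, 0.2024, 1.24)  len=0.9996
  (v6,v4,v2) [+-+] → (1.305, 0.2024, -1.24)–(-0.305355, 0.2024, -1.24)  len=1.6104
  (v6,v5,v4) [+--] → (1.305, 0.2024, -0.290146)–(1.305, 0.2024, -1.24)  len=0.9499
  (v7,v5,v6) [+-+] → (1.305, 0.2024, 1.24)–(1.305, 0.2024, -0.290146)  len=1.5301

Chained into 1 loop(s):
  loop 1: 8 segments, perimeter = 10.1800
Total perimeter = 10.180


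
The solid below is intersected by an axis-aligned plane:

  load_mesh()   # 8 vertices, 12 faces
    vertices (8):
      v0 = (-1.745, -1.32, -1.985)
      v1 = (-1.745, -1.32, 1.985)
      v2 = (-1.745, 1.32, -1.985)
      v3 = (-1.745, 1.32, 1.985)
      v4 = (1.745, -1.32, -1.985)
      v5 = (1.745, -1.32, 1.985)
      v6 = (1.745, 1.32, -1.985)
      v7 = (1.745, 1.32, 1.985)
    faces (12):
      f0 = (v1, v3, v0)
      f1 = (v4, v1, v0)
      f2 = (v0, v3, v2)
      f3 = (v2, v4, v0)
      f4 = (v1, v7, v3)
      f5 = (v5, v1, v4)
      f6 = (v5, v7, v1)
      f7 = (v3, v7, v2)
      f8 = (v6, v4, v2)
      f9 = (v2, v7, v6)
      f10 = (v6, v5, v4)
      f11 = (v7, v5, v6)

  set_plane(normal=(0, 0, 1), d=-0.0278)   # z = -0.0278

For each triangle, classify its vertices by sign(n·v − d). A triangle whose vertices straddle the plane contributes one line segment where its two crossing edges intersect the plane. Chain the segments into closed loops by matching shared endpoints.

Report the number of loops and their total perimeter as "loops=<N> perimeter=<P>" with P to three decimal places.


Straddling triangles (8 of 12):
  (v1,v3,v0) [++-] → (-1.745, -0.0184866, -0.0278)–(-1.745, -1.32, -0.0278)  len=1.3015
  (v4,v1,v0) [-+-] → (0.0244388, -1.32, -0.0278)–(-1.745, -1.32, -0.0278)  len=1.7694
  (v0,v3,v2) [-+-] → (-1.745, -0.0184866, -0.0278)–(-1.745, 1.32, -0.0278)  len=1.3385
  (v5,v1,v4) [++-] → (0.0244388, -1.32, -0.0278)–(1.745, -1.32, -0.0278)  len=1.7206
  (v3,v7,v2) [++-] → (-0.0244388, 1.32, -0.0278)–(-1.745, 1.32, -0.0278)  len=1.7206
  (v2,v7,v6) [-+-] → (-0.0244388, 1.32, -0.0278)–(1.745, 1.32, -0.0278)  len=1.7694
  (v6,v5,v4) [-+-] → (1.745, 0.0184866, -0.0278)–(1.745, -1.32, -0.0278)  len=1.3385
  (v7,v5,v6) [++-] → (1.745, 0.0184866, -0.0278)–(1.745, 1.32, -0.0278)  len=1.3015

Chained into 1 loop(s):
  loop 1: 8 segments, perimeter = 12.2600
Total perimeter = 12.260

loops=1 perimeter=12.260


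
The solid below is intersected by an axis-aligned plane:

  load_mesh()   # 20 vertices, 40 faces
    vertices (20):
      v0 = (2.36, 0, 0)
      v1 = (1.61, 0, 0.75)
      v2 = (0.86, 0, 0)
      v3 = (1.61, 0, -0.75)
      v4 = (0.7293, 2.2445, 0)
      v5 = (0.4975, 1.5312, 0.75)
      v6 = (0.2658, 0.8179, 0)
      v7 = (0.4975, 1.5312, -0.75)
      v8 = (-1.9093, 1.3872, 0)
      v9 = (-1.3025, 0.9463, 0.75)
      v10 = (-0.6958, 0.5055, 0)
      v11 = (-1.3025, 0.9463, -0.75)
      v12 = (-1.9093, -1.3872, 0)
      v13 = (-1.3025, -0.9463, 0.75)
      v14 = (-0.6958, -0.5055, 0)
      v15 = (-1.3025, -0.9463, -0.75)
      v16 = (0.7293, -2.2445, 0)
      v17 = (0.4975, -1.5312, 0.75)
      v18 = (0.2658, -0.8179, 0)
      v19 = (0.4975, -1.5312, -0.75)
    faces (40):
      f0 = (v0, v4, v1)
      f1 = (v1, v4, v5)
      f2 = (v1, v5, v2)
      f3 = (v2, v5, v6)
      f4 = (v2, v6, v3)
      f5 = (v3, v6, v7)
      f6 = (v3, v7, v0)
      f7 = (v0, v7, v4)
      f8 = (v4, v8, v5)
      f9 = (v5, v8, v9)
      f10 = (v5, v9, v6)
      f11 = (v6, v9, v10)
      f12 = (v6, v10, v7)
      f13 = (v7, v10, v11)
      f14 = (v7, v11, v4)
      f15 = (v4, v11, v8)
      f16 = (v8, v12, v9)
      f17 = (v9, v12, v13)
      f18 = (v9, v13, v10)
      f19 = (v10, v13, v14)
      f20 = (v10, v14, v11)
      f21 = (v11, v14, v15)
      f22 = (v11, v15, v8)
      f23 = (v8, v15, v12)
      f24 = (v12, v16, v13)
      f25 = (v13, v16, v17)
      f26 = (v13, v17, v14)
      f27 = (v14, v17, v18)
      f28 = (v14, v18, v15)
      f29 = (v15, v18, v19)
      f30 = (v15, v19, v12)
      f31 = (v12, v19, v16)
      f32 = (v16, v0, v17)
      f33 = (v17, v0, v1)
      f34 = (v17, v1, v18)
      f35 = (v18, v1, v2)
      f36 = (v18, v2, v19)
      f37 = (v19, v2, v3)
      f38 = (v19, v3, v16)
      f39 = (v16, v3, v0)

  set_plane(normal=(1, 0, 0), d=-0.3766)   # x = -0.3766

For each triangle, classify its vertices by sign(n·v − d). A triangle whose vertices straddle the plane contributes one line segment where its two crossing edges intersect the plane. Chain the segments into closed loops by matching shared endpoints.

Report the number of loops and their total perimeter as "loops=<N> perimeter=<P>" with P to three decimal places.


Straddling triangles (16 of 40):
  (v4,v8,v5) [+-+] → (-0.3766, 1.88519, 0)–(-0.3766, 1.4789, 0.477616)  len=0.6270
  (v5,v8,v9) [+--] → (-0.3766, 1.4789, 0.477616)–(-0.3766, 1.24717, 0.75)  len=0.3576
  (v5,v9,v6) [+-+] → (-0.3766, 1.24717, 0.75)–(-0.3766, 0.870495, 0.307212)  len=0.5813
  (v6,v9,v10) [+--] → (-0.3766, 0.870495, 0.307212)–(-0.3766, 0.6092, 0)  len=0.4033
  (v6,v10,v7) [+-+] → (-0.3766, 0.6092, 0)–(-0.3766, 0.779868, -0.20062)  len=0.2634
  (v7,v10,v11) [+--] → (-0.3766, 0.779868, -0.20062)–(-0.3766, 1.24717, -0.75)  len=0.7212
  (v7,v11,v4) [+-+] → (-0.3766, 1.24717, -0.75)–(-0.3766, 1.5379, -0.408222)  len=0.4487
  (v4,v11,v8) [+--] → (-0.3766, 1.5379, -0.408222)–(-0.3766, 1.88519, 0)  len=0.5360
  (v12,v16,v13) [-+-] → (-0.3766, -1.88519, 0)–(-0.3766, -1.5379, 0.408222)  len=0.5360
  (v13,v16,v17) [-++] → (-0.3766, -1.5379, 0.408222)–(-0.3766, -1.24717, 0.75)  len=0.4487
  (v13,v17,v14) [-+-] → (-0.3766, -1.24717, 0.75)–(-0.3766, -0.779868, 0.20062)  len=0.7212
  (v14,v17,v18) [-++] → (-0.3766, -0.779868, 0.20062)–(-0.3766, -0.6092, 0)  len=0.2634
  (v14,v18,v15) [-+-] → (-0.3766, -0.6092, 0)–(-0.3766, -0.870495, -0.307212)  len=0.4033
  (v15,v18,v19) [-++] → (-0.3766, -0.870495, -0.307212)–(-0.3766, -1.24717, -0.75)  len=0.5813
  (v15,v19,v12) [-+-] → (-0.3766, -1.24717, -0.75)–(-0.3766, -1.4789, -0.477616)  len=0.3576
  (v12,v19,v16) [-++] → (-0.3766, -1.4789, -0.477616)–(-0.3766, -1.88519, 0)  len=0.6270

Chained into 2 loop(s):
  loop 1: 8 segments, perimeter = 3.9386
  loop 2: 8 segments, perimeter = 3.9386
Total perimeter = 7.877

loops=2 perimeter=7.877


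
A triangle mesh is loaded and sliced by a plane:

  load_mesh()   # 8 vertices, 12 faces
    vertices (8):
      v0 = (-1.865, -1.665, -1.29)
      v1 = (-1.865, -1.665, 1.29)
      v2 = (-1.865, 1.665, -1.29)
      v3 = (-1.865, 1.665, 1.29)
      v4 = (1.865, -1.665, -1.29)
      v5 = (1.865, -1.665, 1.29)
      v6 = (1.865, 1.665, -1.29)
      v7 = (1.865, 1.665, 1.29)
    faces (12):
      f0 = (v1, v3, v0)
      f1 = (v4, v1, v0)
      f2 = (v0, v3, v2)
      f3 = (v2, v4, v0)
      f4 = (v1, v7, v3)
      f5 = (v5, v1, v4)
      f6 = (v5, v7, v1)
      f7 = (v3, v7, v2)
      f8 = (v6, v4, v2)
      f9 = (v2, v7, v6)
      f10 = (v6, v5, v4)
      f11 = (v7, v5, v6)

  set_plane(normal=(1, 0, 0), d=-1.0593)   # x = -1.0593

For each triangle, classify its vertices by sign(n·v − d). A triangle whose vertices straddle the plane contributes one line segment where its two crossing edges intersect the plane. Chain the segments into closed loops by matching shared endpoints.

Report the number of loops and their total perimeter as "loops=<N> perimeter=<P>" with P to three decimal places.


loops=1 perimeter=11.820

Straddling triangles (8 of 12):
  (v4,v1,v0) [+--] → (-1.0593, -1.665, 0.732706)–(-1.0593, -1.665, -1.29)  len=2.0227
  (v2,v4,v0) [-+-] → (-1.0593, 0.945702, -1.29)–(-1.0593, -1.665, -1.29)  len=2.6107
  (v1,v7,v3) [-+-] → (-1.0593, -0.945702, 1.29)–(-1.0593, 1.665, 1.29)  len=2.6107
  (v5,v1,v4) [+-+] → (-1.0593, -1.665, 1.29)–(-1.0593, -1.665, 0.732706)  len=0.5573
  (v5,v7,v1) [++-] → (-1.0593, -0.945702, 1.29)–(-1.0593, -1.665, 1.29)  len=0.7193
  (v3,v7,v2) [-+-] → (-1.0593, 1.665, 1.29)–(-1.0593, 1.665, -0.732706)  len=2.0227
  (v6,v4,v2) [++-] → (-1.0593, 0.945702, -1.29)–(-1.0593, 1.665, -1.29)  len=0.7193
  (v2,v7,v6) [-++] → (-1.0593, 1.665, -0.732706)–(-1.0593, 1.665, -1.29)  len=0.5573

Chained into 1 loop(s):
  loop 1: 8 segments, perimeter = 11.8200
Total perimeter = 11.820


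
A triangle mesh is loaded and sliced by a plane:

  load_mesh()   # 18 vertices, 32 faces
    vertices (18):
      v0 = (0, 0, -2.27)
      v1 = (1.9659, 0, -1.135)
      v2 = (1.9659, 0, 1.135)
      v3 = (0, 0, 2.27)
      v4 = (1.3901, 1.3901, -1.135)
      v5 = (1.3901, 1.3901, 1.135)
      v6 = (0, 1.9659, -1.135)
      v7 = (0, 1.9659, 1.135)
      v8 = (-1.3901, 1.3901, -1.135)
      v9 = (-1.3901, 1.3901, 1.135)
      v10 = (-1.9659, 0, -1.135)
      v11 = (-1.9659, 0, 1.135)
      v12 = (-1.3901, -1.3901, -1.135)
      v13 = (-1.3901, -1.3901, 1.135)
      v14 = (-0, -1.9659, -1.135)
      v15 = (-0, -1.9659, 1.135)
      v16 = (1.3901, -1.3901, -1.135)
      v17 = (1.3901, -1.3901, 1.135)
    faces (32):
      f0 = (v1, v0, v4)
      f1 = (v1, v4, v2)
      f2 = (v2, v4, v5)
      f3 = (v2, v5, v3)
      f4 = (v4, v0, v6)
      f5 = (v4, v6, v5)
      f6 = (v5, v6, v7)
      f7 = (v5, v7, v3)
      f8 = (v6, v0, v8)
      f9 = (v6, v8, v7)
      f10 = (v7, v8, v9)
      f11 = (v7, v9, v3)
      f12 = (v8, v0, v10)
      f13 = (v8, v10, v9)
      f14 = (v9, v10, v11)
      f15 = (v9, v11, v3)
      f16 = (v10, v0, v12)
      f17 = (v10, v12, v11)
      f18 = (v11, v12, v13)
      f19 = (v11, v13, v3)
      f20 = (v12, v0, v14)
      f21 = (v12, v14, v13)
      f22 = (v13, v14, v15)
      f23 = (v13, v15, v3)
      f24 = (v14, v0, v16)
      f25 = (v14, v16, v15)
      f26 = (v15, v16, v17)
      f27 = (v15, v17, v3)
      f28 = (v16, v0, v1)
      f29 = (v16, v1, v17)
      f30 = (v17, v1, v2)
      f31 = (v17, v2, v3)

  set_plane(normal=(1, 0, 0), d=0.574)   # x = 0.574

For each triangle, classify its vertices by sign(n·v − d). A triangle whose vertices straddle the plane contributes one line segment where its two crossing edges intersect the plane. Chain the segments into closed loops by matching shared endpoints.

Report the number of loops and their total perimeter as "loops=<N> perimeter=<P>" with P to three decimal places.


Straddling triangles (12 of 32):
  (v1,v0,v4) [+-+] → (0.574, 0, -1.9386)–(0.574, 0.574, -1.80134)  len=0.5902
  (v2,v5,v3) [++-] → (0.574, 0.574, 1.80134)–(0.574, 0, 1.9386)  len=0.5902
  (v4,v0,v6) [+--] → (0.574, 0.574, -1.80134)–(0.574, 1.72814, -1.135)  len=1.3327
  (v4,v6,v5) [+-+] → (0.574, 1.72814, -1.135)–(0.574, 1.72814, -0.197672)  len=0.9373
  (v5,v6,v7) [+--] → (0.574, 1.72814, -0.197672)–(0.574, 1.72814, 1.135)  len=1.3327
  (v5,v7,v3) [+--] → (0.574, 1.72814, 1.135)–(0.574, 0.574, 1.80134)  len=1.3327
  (v14,v0,v16) [--+] → (0.574, -0.574, -1.80134)–(0.574, -1.72814, -1.135)  len=1.3327
  (v14,v16,v15) [-+-] → (0.574, -1.72814, -1.135)–(0.574, -1.72814, 0.197672)  len=1.3327
  (v15,v16,v17) [-++] → (0.574, -1.72814, 0.197672)–(0.574, -1.72814, 1.135)  len=0.9373
  (v15,v17,v3) [-+-] → (0.574, -1.72814, 1.135)–(0.574, -0.574, 1.80134)  len=1.3327
  (v16,v0,v1) [+-+] → (0.574, -0.574, -1.80134)–(0.574, 0, -1.9386)  len=0.5902
  (v17,v2,v3) [++-] → (0.574, 0, 1.9386)–(0.574, -0.574, 1.80134)  len=0.5902

Chained into 1 loop(s):
  loop 1: 12 segments, perimeter = 12.2315
Total perimeter = 12.231

loops=1 perimeter=12.231


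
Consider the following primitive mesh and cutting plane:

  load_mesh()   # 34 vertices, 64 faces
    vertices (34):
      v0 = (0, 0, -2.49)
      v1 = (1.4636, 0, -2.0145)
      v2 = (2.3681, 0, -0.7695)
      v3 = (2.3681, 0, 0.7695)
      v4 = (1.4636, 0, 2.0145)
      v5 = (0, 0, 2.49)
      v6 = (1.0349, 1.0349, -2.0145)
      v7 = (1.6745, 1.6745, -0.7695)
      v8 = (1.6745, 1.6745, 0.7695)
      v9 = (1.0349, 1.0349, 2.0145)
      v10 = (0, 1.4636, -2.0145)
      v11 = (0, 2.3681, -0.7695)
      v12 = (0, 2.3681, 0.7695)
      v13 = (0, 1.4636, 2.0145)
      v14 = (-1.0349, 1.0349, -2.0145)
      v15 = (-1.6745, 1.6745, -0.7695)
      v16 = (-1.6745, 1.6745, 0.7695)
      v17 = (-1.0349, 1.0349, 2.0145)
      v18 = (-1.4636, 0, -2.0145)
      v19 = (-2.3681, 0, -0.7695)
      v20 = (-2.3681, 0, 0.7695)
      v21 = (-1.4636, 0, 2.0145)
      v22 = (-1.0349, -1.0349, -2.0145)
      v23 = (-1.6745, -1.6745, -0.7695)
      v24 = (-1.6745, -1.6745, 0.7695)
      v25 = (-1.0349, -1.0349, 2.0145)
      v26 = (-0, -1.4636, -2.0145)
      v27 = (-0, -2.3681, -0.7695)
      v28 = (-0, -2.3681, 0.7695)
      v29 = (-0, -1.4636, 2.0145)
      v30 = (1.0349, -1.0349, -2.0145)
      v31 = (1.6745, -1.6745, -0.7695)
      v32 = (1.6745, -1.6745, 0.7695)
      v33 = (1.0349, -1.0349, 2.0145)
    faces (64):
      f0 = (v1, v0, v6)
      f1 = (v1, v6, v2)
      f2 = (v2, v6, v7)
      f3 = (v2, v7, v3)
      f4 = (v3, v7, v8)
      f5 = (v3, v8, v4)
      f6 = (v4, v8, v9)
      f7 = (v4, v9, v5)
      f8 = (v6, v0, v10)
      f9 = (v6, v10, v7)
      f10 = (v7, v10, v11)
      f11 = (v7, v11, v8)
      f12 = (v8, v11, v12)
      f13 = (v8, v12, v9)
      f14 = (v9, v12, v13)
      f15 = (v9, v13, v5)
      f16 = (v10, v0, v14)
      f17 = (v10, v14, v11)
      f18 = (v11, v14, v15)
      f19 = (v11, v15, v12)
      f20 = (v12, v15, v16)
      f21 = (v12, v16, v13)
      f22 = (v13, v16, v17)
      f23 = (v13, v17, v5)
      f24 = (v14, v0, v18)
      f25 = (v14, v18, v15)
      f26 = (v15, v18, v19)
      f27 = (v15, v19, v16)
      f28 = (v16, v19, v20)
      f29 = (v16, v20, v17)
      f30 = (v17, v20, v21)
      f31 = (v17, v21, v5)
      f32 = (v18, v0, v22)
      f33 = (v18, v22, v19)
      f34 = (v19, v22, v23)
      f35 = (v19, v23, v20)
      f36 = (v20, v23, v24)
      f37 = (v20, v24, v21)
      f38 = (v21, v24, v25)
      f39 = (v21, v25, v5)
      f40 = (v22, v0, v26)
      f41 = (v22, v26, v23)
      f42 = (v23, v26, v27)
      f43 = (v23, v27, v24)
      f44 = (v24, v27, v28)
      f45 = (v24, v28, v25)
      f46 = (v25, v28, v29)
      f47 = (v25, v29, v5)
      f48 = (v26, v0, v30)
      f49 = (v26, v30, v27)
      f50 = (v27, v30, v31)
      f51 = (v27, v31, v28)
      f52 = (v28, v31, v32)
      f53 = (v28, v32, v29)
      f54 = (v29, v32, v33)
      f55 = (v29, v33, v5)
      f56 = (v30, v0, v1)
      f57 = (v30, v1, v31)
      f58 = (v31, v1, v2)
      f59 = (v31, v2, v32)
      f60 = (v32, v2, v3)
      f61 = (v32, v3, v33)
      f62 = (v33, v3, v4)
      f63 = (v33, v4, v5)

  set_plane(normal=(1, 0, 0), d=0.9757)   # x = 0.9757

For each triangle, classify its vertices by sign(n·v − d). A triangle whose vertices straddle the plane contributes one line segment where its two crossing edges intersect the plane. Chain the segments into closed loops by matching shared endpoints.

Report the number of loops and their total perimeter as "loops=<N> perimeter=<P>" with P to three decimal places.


loops=1 perimeter=13.524

Straddling triangles (20 of 64):
  (v1,v0,v6) [+-+] → (0.9757, 0, -2.17301)–(0.9757, 0.9757, -2.0417)  len=0.9845
  (v4,v9,v5) [++-] → (0.9757, 0.9757, 2.0417)–(0.9757, 0, 2.17301)  len=0.9845
  (v6,v0,v10) [+--] → (0.9757, 0.9757, -2.0417)–(0.9757, 1.05942, -2.0145)  len=0.0880
  (v6,v10,v7) [+-+] → (0.9757, 1.05942, -2.0145)–(0.9757, 1.58649, -1.28906)  len=0.8967
  (v7,v10,v11) [+--] → (0.9757, 1.58649, -1.28906)–(0.9757, 1.96395, -0.7695)  len=0.6422
  (v7,v11,v8) [+-+] → (0.9757, 1.96395, -0.7695)–(0.9757, 1.96395, 0.127247)  len=0.8967
  (v8,v11,v12) [+--] → (0.9757, 1.96395, 0.127247)–(0.9757, 1.96395, 0.7695)  len=0.6423
  (v8,v12,v9) [+-+] → (0.9757, 1.96395, 0.7695)–(0.9757, 1.11116, 1.94328)  len=1.4509
  (v9,v12,v13) [+--] → (0.9757, 1.11116, 1.94328)–(0.9757, 1.05942, 2.0145)  len=0.0880
  (v9,v13,v5) [+--] → (0.9757, 1.05942, 2.0145)–(0.9757, 0.9757, 2.0417)  len=0.0880
  (v26,v0,v30) [--+] → (0.9757, -0.9757, -2.0417)–(0.9757, -1.05942, -2.0145)  len=0.0880
  (v26,v30,v27) [-+-] → (0.9757, -1.05942, -2.0145)–(0.9757, -1.11116, -1.94328)  len=0.0880
  (v27,v30,v31) [-++] → (0.9757, -1.11116, -1.94328)–(0.9757, -1.96395, -0.7695)  len=1.4509
  (v27,v31,v28) [-+-] → (0.9757, -1.96395, -0.7695)–(0.9757, -1.96395, -0.127247)  len=0.6423
  (v28,v31,v32) [-++] → (0.9757, -1.96395, -0.127247)–(0.9757, -1.96395, 0.7695)  len=0.8967
  (v28,v32,v29) [-+-] → (0.9757, -1.96395, 0.7695)–(0.9757, -1.58649, 1.28906)  len=0.6422
  (v29,v32,v33) [-++] → (0.9757, -1.58649, 1.28906)–(0.9757, -1.05942, 2.0145)  len=0.8967
  (v29,v33,v5) [-+-] → (0.9757, -1.05942, 2.0145)–(0.9757, -0.9757, 2.0417)  len=0.0880
  (v30,v0,v1) [+-+] → (0.9757, -0.9757, -2.0417)–(0.9757, 0, -2.17301)  len=0.9845
  (v33,v4,v5) [++-] → (0.9757, 0, 2.17301)–(0.9757, -0.9757, 2.0417)  len=0.9845

Chained into 1 loop(s):
  loop 1: 20 segments, perimeter = 13.5237
Total perimeter = 13.524


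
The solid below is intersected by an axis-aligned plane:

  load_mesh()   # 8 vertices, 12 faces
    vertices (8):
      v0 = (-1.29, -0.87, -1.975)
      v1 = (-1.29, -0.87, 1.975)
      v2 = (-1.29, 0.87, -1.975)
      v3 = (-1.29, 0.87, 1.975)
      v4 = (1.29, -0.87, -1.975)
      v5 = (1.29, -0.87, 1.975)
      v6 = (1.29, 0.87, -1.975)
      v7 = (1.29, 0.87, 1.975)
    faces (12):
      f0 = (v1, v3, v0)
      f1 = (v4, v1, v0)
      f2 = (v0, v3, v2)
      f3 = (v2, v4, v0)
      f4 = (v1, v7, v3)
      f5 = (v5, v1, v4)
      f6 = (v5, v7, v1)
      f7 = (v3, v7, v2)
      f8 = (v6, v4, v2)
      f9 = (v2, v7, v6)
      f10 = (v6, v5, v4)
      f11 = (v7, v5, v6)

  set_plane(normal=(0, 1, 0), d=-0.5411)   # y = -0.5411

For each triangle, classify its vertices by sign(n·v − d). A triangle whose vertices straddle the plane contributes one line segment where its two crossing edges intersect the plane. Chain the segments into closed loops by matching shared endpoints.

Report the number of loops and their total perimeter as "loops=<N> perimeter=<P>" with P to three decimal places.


loops=1 perimeter=13.060

Straddling triangles (8 of 12):
  (v1,v3,v0) [-+-] → (-1.29, -0.5411, 1.975)–(-1.29, -0.5411, -1.22836)  len=3.2034
  (v0,v3,v2) [-++] → (-1.29, -0.5411, -1.22836)–(-1.29, -0.5411, -1.975)  len=0.7466
  (v2,v4,v0) [+--] → (0.802321, -0.5411, -1.975)–(-1.29, -0.5411, -1.975)  len=2.0923
  (v1,v7,v3) [-++] → (-0.802321, -0.5411, 1.975)–(-1.29, -0.5411, 1.975)  len=0.4877
  (v5,v7,v1) [-+-] → (1.29, -0.5411, 1.975)–(-0.802321, -0.5411, 1.975)  len=2.0923
  (v6,v4,v2) [+-+] → (1.29, -0.5411, -1.975)–(0.802321, -0.5411, -1.975)  len=0.4877
  (v6,v5,v4) [+--] → (1.29, -0.5411, 1.22836)–(1.29, -0.5411, -1.975)  len=3.2034
  (v7,v5,v6) [+-+] → (1.29, -0.5411, 1.975)–(1.29, -0.5411, 1.22836)  len=0.7466

Chained into 1 loop(s):
  loop 1: 8 segments, perimeter = 13.0600
Total perimeter = 13.060


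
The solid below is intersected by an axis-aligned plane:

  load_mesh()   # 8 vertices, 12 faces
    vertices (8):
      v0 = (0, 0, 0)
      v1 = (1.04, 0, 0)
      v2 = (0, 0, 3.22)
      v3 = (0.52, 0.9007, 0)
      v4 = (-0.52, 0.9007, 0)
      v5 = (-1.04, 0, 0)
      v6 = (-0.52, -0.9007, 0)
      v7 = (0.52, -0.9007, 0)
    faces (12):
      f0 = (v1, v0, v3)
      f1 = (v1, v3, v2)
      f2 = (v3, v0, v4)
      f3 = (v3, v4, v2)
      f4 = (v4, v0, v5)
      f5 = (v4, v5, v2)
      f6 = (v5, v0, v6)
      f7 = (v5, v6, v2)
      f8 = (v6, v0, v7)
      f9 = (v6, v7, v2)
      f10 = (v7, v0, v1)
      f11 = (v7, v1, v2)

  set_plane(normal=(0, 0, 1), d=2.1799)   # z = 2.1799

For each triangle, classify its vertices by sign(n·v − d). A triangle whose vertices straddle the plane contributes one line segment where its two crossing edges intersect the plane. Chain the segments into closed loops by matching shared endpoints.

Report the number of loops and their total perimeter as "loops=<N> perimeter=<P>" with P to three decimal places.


Straddling triangles (6 of 12):
  (v1,v3,v2) [--+] → (0.167966, 0.290937, 2.1799)–(0.335933, 0, 2.1799)  len=0.3359
  (v3,v4,v2) [--+] → (-0.167966, 0.290937, 2.1799)–(0.167966, 0.290937, 2.1799)  len=0.3359
  (v4,v5,v2) [--+] → (-0.335933, 0, 2.1799)–(-0.167966, 0.290937, 2.1799)  len=0.3359
  (v5,v6,v2) [--+] → (-0.167966, -0.290937, 2.1799)–(-0.335933, 0, 2.1799)  len=0.3359
  (v6,v7,v2) [--+] → (0.167966, -0.290937, 2.1799)–(-0.167966, -0.290937, 2.1799)  len=0.3359
  (v7,v1,v2) [--+] → (0.335933, 0, 2.1799)–(0.167966, -0.290937, 2.1799)  len=0.3359

Chained into 1 loop(s):
  loop 1: 6 segments, perimeter = 2.0156
Total perimeter = 2.016

loops=1 perimeter=2.016


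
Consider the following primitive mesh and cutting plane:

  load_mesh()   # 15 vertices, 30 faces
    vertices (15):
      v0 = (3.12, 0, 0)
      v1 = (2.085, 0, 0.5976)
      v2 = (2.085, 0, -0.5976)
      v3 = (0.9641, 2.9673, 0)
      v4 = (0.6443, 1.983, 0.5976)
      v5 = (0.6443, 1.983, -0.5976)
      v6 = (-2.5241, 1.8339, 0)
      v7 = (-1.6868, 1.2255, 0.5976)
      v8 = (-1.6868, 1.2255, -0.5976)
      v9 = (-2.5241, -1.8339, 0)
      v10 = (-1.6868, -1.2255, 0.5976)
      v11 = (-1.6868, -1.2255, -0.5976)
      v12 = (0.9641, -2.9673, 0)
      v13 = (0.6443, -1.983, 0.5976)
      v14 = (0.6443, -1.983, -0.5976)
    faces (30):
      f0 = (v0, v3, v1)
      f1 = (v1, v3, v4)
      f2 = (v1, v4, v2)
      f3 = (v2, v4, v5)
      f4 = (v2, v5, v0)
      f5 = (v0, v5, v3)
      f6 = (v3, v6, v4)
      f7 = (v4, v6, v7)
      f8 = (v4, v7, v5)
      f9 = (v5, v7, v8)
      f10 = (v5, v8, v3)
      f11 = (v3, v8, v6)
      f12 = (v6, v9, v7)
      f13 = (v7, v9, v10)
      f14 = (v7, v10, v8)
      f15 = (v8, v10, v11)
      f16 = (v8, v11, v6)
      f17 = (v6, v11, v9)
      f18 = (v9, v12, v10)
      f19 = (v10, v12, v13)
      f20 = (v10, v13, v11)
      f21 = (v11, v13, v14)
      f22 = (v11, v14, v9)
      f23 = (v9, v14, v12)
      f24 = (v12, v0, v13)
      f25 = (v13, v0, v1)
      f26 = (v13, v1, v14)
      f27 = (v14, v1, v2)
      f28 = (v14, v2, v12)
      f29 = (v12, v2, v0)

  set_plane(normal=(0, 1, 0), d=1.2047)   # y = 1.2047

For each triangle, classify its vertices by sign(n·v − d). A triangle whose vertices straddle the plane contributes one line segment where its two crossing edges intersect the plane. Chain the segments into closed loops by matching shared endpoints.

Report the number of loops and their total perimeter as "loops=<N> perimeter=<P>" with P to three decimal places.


loops=2 perimeter=6.838

Straddling triangles (12 of 30):
  (v0,v3,v1) [-+-] → (2.24472, 1.2047, 0)–(1.62992, 1.2047, 0.354979)  len=0.7099
  (v1,v3,v4) [-++] → (1.62992, 1.2047, 0.354979)–(1.20975, 1.2047, 0.5976)  len=0.4852
  (v1,v4,v2) [-+-] → (1.20975, 1.2047, 0.5976)–(1.20975, 1.2047, 0.128501)  len=0.4691
  (v2,v4,v5) [-++] → (1.20975, 1.2047, 0.128501)–(1.20975, 1.2047, -0.5976)  len=0.7261
  (v2,v5,v0) [-+-] → (1.20975, 1.2047, -0.5976)–(1.61598, 1.2047, -0.36305)  len=0.4691
  (v0,v5,v3) [-++] → (1.61598, 1.2047, -0.36305)–(2.24472, 1.2047, 0)  len=0.7260
  (v6,v9,v7) [+-+] → (-2.5241, 1.2047, 0)–(-1.69249, 1.2047, 0.593537)  len=1.0217
  (v7,v9,v10) [+--] → (-1.69249, 1.2047, 0.593537)–(-1.6868, 1.2047, 0.5976)  len=0.0070
  (v7,v10,v8) [+-+] → (-1.6868, 1.2047, 0.5976)–(-1.6868, 1.2047, -0.587457)  len=1.1851
  (v8,v10,v11) [+--] → (-1.6868, 1.2047, -0.587457)–(-1.6868, 1.2047, -0.5976)  len=0.0101
  (v8,v11,v6) [+-+] → (-1.6868, 1.2047, -0.5976)–(-2.3519, 1.2047, -0.122903)  len=0.8171
  (v6,v11,v9) [+--] → (-2.3519, 1.2047, -0.122903)–(-2.5241, 1.2047, 0)  len=0.2116

Chained into 2 loop(s):
  loop 1: 6 segments, perimeter = 3.5854
  loop 2: 6 segments, perimeter = 3.2526
Total perimeter = 6.838


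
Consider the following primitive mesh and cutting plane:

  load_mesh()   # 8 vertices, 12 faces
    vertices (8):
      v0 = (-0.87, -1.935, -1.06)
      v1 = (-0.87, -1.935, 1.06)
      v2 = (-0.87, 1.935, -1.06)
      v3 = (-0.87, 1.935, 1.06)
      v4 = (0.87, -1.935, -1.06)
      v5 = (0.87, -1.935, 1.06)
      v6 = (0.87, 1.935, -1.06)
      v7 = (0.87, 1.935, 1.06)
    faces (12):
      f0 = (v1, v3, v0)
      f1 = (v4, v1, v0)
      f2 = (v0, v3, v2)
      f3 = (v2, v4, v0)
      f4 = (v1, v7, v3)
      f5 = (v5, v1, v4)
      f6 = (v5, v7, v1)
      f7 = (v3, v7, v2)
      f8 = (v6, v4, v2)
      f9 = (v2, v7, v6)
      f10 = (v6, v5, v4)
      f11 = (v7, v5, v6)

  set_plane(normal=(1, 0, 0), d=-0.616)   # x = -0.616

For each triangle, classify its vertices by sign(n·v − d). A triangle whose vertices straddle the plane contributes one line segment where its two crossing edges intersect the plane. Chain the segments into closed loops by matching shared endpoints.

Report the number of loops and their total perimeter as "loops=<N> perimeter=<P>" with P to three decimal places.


Straddling triangles (8 of 12):
  (v4,v1,v0) [+--] → (-0.616, -1.935, 0.750529)–(-0.616, -1.935, -1.06)  len=1.8105
  (v2,v4,v0) [-+-] → (-0.616, 1.37007, -1.06)–(-0.616, -1.935, -1.06)  len=3.3051
  (v1,v7,v3) [-+-] → (-0.616, -1.37007, 1.06)–(-0.616, 1.935, 1.06)  len=3.3051
  (v5,v1,v4) [+-+] → (-0.616, -1.935, 1.06)–(-0.616, -1.935, 0.750529)  len=0.3095
  (v5,v7,v1) [++-] → (-0.616, -1.37007, 1.06)–(-0.616, -1.935, 1.06)  len=0.5649
  (v3,v7,v2) [-+-] → (-0.616, 1.935, 1.06)–(-0.616, 1.935, -0.750529)  len=1.8105
  (v6,v4,v2) [++-] → (-0.616, 1.37007, -1.06)–(-0.616, 1.935, -1.06)  len=0.5649
  (v2,v7,v6) [-++] → (-0.616, 1.935, -0.750529)–(-0.616, 1.935, -1.06)  len=0.3095

Chained into 1 loop(s):
  loop 1: 8 segments, perimeter = 11.9800
Total perimeter = 11.980

loops=1 perimeter=11.980


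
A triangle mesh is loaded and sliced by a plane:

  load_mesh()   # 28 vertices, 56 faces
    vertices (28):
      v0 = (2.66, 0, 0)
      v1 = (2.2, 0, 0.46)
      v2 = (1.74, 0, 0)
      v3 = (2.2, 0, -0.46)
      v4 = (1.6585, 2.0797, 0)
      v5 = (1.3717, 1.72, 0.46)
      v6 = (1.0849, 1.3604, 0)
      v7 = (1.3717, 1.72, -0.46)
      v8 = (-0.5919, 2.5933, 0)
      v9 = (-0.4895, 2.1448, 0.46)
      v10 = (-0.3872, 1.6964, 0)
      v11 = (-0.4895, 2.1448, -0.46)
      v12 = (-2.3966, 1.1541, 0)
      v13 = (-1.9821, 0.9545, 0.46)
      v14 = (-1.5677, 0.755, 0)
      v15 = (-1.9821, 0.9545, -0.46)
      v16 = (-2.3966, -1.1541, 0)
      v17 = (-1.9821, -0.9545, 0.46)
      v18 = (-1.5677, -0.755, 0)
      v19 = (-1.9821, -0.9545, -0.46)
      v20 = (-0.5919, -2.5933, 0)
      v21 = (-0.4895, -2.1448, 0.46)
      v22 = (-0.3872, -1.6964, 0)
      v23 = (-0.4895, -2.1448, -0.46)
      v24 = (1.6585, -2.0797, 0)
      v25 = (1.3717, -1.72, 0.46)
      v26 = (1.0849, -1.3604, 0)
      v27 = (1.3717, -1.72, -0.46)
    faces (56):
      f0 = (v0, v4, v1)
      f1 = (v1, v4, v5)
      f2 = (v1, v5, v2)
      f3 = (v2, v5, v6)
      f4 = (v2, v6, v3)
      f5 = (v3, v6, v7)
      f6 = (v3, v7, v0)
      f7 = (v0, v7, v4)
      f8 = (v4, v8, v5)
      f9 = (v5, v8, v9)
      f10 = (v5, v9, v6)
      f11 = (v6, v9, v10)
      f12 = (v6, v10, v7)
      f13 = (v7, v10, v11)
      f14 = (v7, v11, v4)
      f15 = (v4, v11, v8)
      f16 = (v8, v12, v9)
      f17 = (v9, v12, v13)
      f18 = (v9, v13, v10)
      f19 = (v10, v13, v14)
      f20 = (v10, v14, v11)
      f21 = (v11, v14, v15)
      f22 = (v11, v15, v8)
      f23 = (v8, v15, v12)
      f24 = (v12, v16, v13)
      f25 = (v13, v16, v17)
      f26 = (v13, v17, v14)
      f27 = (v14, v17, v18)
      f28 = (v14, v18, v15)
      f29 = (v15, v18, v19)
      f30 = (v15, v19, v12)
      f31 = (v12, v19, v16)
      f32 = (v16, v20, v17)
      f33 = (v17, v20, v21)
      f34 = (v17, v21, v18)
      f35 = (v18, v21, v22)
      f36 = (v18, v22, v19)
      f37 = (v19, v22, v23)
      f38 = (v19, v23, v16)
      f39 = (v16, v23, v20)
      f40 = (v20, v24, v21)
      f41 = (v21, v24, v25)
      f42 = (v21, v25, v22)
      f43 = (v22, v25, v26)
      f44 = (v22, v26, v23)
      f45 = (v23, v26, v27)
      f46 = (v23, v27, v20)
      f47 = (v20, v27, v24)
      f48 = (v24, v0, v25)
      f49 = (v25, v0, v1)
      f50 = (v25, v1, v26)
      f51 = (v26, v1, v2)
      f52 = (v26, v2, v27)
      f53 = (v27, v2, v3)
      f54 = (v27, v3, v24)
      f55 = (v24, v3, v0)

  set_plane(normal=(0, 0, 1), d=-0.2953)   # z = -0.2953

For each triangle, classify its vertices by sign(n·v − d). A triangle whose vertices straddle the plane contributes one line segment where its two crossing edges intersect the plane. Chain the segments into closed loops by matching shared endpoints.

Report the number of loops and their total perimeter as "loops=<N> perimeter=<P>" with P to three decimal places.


Straddling triangles (28 of 56):
  (v2,v6,v3) [++-] → (1.80075, 0.487082, -0.2953)–(2.0353, 0, -0.2953)  len=0.5406
  (v3,v6,v7) [-+-] → (1.80075, 0.487082, -0.2953)–(1.26901, 1.59125, -0.2953)  len=1.2255
  (v3,v7,v0) [--+] → (1.83297, 1.10417, -0.2953)–(2.3647, 0, -0.2953)  len=1.2255
  (v0,v7,v4) [+-+] → (1.83297, 1.10417, -0.2953)–(1.47439, 1.84879, -0.2953)  len=0.8265
  (v6,v10,v7) [++-] → (0.741937, 1.71155, -0.2953)–(1.26901, 1.59125, -0.2953)  len=0.5406
  (v7,v10,v11) [-+-] → (0.741937, 1.71155, -0.2953)–(-0.452872, 1.98425, -0.2953)  len=1.2255
  (v7,v11,v4) [--+] → (0.279577, 2.12149, -0.2953)–(1.47439, 1.84879, -0.2953)  len=1.2255
  (v4,v11,v8) [+-+] → (0.279577, 2.12149, -0.2953)–(-0.526164, 2.30538, -0.2953)  len=0.8265
  (v10,v14,v11) [++-] → (-0.875542, 1.64719, -0.2953)–(-0.452872, 1.98425, -0.2953)  len=0.5406
  (v11,v14,v15) [-+-] → (-0.875542, 1.64719, -0.2953)–(-1.83373, 0.88307, -0.2953)  len=1.2256
  (v11,v15,v8) [--+] → (-1.48435, 1.54126, -0.2953)–(-0.526164, 2.30538, -0.2953)  len=1.2256
  (v8,v15,v12) [+-+] → (-1.48435, 1.54126, -0.2953)–(-2.13051, 1.02597, -0.2953)  len=0.8265
  (v14,v18,v15) [++-] → (-1.83373, 0.342425, -0.2953)–(-1.83373, 0.88307, -0.2953)  len=0.5406
  (v15,v18,v19) [-+-] → (-1.83373, 0.342425, -0.2953)–(-1.83373, -0.88307, -0.2953)  len=1.2255
  (v15,v19,v12) [--+] → (-2.13051, -0.19953, -0.2953)–(-2.13051, 1.02597, -0.2953)  len=1.2255
  (v12,v19,v16) [+-+] → (-2.13051, -0.19953, -0.2953)–(-2.13051, -1.02597, -0.2953)  len=0.8264
  (v18,v22,v19) [++-] → (-1.41106, -1.22013, -0.2953)–(-1.83373, -0.88307, -0.2953)  len=0.5406
  (v19,v22,v23) [-+-] → (-1.41106, -1.22013, -0.2953)–(-0.452872, -1.98425, -0.2953)  len=1.2256
  (v19,v23,v16) [--+] → (-1.17232, -1.79009, -0.2953)–(-2.13051, -1.02597, -0.2953)  len=1.2256
  (v16,v23,v20) [+-+] → (-1.17232, -1.79009, -0.2953)–(-0.526164, -2.30538, -0.2953)  len=0.8265
  (v22,v26,v23) [++-] → (0.0742037, -1.86395, -0.2953)–(-0.452872, -1.98425, -0.2953)  len=0.5406
  (v23,v26,v27) [-+-] → (0.0742037, -1.86395, -0.2953)–(1.26901, -1.59125, -0.2953)  len=1.2255
  (v23,v27,v20) [--+] → (0.668646, -2.03268, -0.2953)–(-0.526164, -2.30538, -0.2953)  len=1.2255
  (v20,v27,v24) [+-+] → (0.668646, -2.03268, -0.2953)–(1.47439, -1.84879, -0.2953)  len=0.8265
  (v26,v2,v27) [++-] → (1.50357, -1.10417, -0.2953)–(1.26901, -1.59125, -0.2953)  len=0.5406
  (v27,v2,v3) [-+-] → (1.50357, -1.10417, -0.2953)–(2.0353, 0, -0.2953)  len=1.2255
  (v27,v3,v24) [--+] → (2.00612, -0.744623, -0.2953)–(1.47439, -1.84879, -0.2953)  len=1.2255
  (v24,v3,v0) [+-+] → (2.00612, -0.744623, -0.2953)–(2.3647, 0, -0.2953)  len=0.8265

Chained into 2 loop(s):
  loop 1: 14 segments, perimeter = 12.3631
  loop 2: 14 segments, perimeter = 14.3640
Total perimeter = 26.727

loops=2 perimeter=26.727


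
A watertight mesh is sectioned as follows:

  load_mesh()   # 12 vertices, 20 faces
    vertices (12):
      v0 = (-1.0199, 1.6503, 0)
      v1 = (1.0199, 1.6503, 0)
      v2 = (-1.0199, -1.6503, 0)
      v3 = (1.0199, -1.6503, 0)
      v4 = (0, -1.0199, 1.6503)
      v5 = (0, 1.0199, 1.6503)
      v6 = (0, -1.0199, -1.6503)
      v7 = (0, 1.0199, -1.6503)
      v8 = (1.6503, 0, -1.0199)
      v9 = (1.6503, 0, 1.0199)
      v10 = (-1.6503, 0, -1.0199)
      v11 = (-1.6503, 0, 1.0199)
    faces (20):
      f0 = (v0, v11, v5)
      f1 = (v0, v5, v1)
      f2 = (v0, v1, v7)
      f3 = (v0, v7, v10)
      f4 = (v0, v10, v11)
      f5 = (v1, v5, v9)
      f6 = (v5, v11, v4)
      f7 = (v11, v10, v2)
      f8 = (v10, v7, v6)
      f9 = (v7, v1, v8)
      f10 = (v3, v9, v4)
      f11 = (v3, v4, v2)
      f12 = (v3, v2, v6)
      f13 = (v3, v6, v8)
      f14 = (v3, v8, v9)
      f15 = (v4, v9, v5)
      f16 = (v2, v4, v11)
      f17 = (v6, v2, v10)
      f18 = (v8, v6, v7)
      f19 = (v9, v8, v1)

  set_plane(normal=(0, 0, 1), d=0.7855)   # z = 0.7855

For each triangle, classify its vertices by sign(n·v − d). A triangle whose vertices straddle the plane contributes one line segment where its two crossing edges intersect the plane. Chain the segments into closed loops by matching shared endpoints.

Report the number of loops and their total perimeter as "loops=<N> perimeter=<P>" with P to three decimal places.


Straddling triangles (10 of 20):
  (v0,v11,v5) [-++] → (-1.50542, 0.379283, 0.7855)–(-0.534454, 1.35025, 0.7855)  len=1.3731
  (v0,v5,v1) [-+-] → (-0.534454, 1.35025, 0.7855)–(0.534454, 1.35025, 0.7855)  len=1.0689
  (v0,v10,v11) [--+] → (-1.6503, 0, 0.7855)–(-1.50542, 0.379283, 0.7855)  len=0.4060
  (v1,v5,v9) [-++] → (0.534454, 1.35025, 0.7855)–(1.50542, 0.379283, 0.7855)  len=1.3731
  (v11,v10,v2) [+--] → (-1.6503, 0, 0.7855)–(-1.50542, -0.379283, 0.7855)  len=0.4060
  (v3,v9,v4) [-++] → (1.50542, -0.379283, 0.7855)–(0.534454, -1.35025, 0.7855)  len=1.3731
  (v3,v4,v2) [-+-] → (0.534454, -1.35025, 0.7855)–(-0.534454, -1.35025, 0.7855)  len=1.0689
  (v3,v8,v9) [--+] → (1.6503, 0, 0.7855)–(1.50542, -0.379283, 0.7855)  len=0.4060
  (v2,v4,v11) [-++] → (-0.534454, -1.35025, 0.7855)–(-1.50542, -0.379283, 0.7855)  len=1.3731
  (v9,v8,v1) [+--] → (1.6503, 0, 0.7855)–(1.50542, 0.379283, 0.7855)  len=0.4060

Chained into 1 loop(s):
  loop 1: 10 segments, perimeter = 9.2545
Total perimeter = 9.254

loops=1 perimeter=9.254


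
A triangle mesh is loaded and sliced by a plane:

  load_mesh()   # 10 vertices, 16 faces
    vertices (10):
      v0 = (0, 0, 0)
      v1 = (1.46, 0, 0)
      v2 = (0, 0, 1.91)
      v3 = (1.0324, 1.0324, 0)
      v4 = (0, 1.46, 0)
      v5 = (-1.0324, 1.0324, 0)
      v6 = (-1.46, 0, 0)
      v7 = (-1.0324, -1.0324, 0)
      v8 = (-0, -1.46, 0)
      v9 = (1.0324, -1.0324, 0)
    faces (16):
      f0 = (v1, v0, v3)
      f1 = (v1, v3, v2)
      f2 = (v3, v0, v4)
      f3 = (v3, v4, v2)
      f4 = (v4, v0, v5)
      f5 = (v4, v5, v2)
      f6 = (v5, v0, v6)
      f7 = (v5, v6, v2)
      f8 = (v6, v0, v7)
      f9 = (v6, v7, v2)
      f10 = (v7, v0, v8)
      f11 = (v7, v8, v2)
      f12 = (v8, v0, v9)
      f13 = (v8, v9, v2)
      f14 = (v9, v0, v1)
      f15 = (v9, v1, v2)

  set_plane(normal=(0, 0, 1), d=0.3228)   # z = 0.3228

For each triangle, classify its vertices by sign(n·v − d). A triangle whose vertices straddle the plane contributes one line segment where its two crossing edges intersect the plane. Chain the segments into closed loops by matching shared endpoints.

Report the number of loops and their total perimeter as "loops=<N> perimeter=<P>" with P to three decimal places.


loops=1 perimeter=7.429

Straddling triangles (8 of 16):
  (v1,v3,v2) [--+] → (0.857919, 0.857919, 0.3228)–(1.21325, 0, 0.3228)  len=0.9286
  (v3,v4,v2) [--+] → (0, 1.21325, 0.3228)–(0.857919, 0.857919, 0.3228)  len=0.9286
  (v4,v5,v2) [--+] → (-0.857919, 0.857919, 0.3228)–(0, 1.21325, 0.3228)  len=0.9286
  (v5,v6,v2) [--+] → (-1.21325, 0, 0.3228)–(-0.857919, 0.857919, 0.3228)  len=0.9286
  (v6,v7,v2) [--+] → (-0.857919, -0.857919, 0.3228)–(-1.21325, 0, 0.3228)  len=0.9286
  (v7,v8,v2) [--+] → (0, -1.21325, 0.3228)–(-0.857919, -0.857919, 0.3228)  len=0.9286
  (v8,v9,v2) [--+] → (0.857919, -0.857919, 0.3228)–(0, -1.21325, 0.3228)  len=0.9286
  (v9,v1,v2) [--+] → (1.21325, 0, 0.3228)–(0.857919, -0.857919, 0.3228)  len=0.9286

Chained into 1 loop(s):
  loop 1: 8 segments, perimeter = 7.4288
Total perimeter = 7.429


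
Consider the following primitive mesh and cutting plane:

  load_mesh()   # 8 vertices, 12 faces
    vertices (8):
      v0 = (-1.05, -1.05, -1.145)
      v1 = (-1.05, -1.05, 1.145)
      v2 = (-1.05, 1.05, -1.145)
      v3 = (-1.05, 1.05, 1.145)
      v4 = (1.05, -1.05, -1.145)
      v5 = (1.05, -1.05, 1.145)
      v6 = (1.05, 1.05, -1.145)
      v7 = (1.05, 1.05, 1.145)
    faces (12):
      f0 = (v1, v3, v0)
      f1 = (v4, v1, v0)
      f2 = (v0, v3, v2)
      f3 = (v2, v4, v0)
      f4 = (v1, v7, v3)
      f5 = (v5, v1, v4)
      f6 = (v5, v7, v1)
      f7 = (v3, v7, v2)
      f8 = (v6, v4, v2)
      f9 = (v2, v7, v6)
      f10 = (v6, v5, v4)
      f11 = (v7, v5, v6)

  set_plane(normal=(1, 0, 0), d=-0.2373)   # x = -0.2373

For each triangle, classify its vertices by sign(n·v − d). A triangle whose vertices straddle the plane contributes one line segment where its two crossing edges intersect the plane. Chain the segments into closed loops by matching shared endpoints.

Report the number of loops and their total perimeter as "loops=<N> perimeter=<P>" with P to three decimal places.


loops=1 perimeter=8.780

Straddling triangles (8 of 12):
  (v4,v1,v0) [+--] → (-0.2373, -1.05, 0.25877)–(-0.2373, -1.05, -1.145)  len=1.4038
  (v2,v4,v0) [-+-] → (-0.2373, 0.2373, -1.145)–(-0.2373, -1.05, -1.145)  len=1.2873
  (v1,v7,v3) [-+-] → (-0.2373, -0.2373, 1.145)–(-0.2373, 1.05, 1.145)  len=1.2873
  (v5,v1,v4) [+-+] → (-0.2373, -1.05, 1.145)–(-0.2373, -1.05, 0.25877)  len=0.8862
  (v5,v7,v1) [++-] → (-0.2373, -0.2373, 1.145)–(-0.2373, -1.05, 1.145)  len=0.8127
  (v3,v7,v2) [-+-] → (-0.2373, 1.05, 1.145)–(-0.2373, 1.05, -0.25877)  len=1.4038
  (v6,v4,v2) [++-] → (-0.2373, 0.2373, -1.145)–(-0.2373, 1.05, -1.145)  len=0.8127
  (v2,v7,v6) [-++] → (-0.2373, 1.05, -0.25877)–(-0.2373, 1.05, -1.145)  len=0.8862

Chained into 1 loop(s):
  loop 1: 8 segments, perimeter = 8.7800
Total perimeter = 8.780


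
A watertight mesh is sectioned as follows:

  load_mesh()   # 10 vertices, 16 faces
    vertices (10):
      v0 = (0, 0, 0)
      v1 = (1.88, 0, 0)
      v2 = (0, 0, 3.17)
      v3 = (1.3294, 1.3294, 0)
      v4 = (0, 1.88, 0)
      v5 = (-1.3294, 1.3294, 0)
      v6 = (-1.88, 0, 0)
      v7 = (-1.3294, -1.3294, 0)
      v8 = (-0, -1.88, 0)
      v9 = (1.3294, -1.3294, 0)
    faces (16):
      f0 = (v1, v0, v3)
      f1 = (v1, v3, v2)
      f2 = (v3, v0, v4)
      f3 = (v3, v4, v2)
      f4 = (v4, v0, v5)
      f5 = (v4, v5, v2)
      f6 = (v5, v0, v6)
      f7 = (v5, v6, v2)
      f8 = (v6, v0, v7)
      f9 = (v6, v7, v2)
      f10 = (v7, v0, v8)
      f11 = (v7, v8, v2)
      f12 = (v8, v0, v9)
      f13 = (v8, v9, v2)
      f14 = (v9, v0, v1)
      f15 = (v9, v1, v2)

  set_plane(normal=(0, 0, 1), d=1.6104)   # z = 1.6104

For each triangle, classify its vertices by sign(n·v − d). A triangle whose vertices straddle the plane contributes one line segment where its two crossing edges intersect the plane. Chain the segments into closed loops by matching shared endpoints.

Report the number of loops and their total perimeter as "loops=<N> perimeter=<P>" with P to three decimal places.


loops=1 perimeter=5.663

Straddling triangles (8 of 16):
  (v1,v3,v2) [--+] → (0.654048, 0.654048, 1.6104)–(0.924936, 0, 1.6104)  len=0.7079
  (v3,v4,v2) [--+] → (0, 0.924936, 1.6104)–(0.654048, 0.654048, 1.6104)  len=0.7079
  (v4,v5,v2) [--+] → (-0.654048, 0.654048, 1.6104)–(0, 0.924936, 1.6104)  len=0.7079
  (v5,v6,v2) [--+] → (-0.924936, 0, 1.6104)–(-0.654048, 0.654048, 1.6104)  len=0.7079
  (v6,v7,v2) [--+] → (-0.654048, -0.654048, 1.6104)–(-0.924936, 0, 1.6104)  len=0.7079
  (v7,v8,v2) [--+] → (0, -0.924936, 1.6104)–(-0.654048, -0.654048, 1.6104)  len=0.7079
  (v8,v9,v2) [--+] → (0.654048, -0.654048, 1.6104)–(0, -0.924936, 1.6104)  len=0.7079
  (v9,v1,v2) [--+] → (0.924936, 0, 1.6104)–(0.654048, -0.654048, 1.6104)  len=0.7079

Chained into 1 loop(s):
  loop 1: 8 segments, perimeter = 5.6634
Total perimeter = 5.663
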